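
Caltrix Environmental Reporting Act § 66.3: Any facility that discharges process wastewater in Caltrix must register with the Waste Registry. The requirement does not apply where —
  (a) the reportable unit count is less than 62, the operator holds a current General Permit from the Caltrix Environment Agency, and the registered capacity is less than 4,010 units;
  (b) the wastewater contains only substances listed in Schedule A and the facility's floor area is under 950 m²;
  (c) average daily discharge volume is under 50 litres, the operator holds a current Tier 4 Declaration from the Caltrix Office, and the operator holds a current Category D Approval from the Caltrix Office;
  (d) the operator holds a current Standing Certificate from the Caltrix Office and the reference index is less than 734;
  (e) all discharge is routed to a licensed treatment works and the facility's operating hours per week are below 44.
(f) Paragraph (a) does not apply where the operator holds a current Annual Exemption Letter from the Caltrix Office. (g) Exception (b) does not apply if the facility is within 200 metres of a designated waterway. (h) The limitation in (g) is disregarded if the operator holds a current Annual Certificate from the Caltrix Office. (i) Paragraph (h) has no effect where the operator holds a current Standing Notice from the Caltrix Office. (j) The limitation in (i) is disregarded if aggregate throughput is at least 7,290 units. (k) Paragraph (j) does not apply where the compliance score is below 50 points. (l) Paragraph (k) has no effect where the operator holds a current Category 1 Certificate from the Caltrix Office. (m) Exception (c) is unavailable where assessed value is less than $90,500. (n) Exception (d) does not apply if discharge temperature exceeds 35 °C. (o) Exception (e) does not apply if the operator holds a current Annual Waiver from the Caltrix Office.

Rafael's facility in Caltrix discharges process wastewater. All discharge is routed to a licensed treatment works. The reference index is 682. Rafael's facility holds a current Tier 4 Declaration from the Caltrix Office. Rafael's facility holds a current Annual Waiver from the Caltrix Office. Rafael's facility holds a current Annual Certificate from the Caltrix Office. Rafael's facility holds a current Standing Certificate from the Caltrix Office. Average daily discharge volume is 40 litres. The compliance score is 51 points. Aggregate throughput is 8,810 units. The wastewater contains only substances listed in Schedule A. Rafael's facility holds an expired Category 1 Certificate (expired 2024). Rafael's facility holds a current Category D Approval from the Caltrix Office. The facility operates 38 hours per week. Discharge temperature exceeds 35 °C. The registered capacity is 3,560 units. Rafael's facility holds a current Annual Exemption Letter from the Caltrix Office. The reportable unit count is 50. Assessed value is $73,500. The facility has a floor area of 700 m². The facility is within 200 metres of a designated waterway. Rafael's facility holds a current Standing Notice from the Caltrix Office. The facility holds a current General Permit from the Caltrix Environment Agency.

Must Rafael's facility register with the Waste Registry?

No — exception (b) applies; Rafael's facility is not required to register with the Waste Registry.

Exception (a) is satisfied on its face — the reportable unit count is 50, less than the 62 limit; a current General Permit is held; the registered capacity is 3,560 units, less than the 4,010 units limit. Turning to paragraph (f): (f) operates against (a): a current Annual Exemption Letter is held. (a) is therefore removed.
Exception (b): the wastewater is Schedule-A-only; the facility's floor area is 700 m², under the 950 m² limit — every condition holds. Considering the limiting provisions: (g) operates (the facility is within 200 m of a designated waterway), but yields to (h): (h) applies — a current Annual Certificate is held. (i) operates (a current Standing Notice is held), but is overridden by (j): (j) operates against (i): aggregate throughput is 8,810 units, meeting the 7,290 units threshold. (k) is inapplicable (the compliance score is 51 points, not below 50 points), so (j) stands. Exception (b) stands.
Exception (c): average daily discharge volume is 40 litres, under the 50 litres limit; a current Tier 4 Declaration is held; a current Category D Approval is held — every condition holds. But: (m) applies — assessed value is $73,500, less than the $90,500 limit. Exception (c) does not apply.
All of (d)'s requirements are met (a current Standing Certificate is held; the reference index is 682, less than the 734 limit). However, paragraph (n) must be considered: (n) operates against (d): discharge temperature exceeds 35 °C. So (d) is unavailable.
Exception (e): discharge is routed to a licensed treatment works; the facility's operating hours per week are 38, below the 44 limit — every condition holds. Turning to paragraph (o): (o) operates against (e): a current Annual Waiver is held. So (e) is unavailable.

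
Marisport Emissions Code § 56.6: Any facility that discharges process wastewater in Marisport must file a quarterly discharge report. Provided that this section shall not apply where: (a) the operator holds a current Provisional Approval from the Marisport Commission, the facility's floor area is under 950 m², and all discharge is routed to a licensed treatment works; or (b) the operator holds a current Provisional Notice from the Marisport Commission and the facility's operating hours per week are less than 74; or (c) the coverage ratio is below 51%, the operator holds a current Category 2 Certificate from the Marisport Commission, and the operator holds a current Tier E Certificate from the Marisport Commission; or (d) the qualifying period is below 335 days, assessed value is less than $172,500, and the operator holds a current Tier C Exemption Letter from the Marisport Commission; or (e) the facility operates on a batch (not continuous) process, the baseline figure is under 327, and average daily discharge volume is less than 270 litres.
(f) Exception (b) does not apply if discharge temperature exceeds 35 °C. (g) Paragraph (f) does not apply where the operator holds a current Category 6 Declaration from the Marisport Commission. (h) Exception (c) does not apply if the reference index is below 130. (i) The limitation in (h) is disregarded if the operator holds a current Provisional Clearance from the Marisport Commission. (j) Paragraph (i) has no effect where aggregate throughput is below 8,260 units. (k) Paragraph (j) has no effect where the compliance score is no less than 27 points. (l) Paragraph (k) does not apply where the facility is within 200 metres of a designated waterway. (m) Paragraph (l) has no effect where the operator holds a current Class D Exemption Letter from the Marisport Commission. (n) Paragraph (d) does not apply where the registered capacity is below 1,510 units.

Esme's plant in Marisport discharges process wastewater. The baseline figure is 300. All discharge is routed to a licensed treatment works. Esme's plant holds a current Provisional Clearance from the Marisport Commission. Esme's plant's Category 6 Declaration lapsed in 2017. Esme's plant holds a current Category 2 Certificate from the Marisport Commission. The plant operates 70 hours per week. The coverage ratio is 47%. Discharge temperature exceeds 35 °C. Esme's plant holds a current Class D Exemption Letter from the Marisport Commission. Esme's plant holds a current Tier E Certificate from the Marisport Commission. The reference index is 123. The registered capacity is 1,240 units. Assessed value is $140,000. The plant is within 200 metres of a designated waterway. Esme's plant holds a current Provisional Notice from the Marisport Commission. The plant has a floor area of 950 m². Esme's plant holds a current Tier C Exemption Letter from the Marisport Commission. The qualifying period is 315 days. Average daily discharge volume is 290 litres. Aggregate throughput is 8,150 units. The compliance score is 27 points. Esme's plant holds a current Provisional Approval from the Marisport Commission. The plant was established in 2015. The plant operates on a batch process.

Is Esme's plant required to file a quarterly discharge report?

No — exception (c) applies; Esme's plant is not required to file a quarterly discharge report.

Exception (a) fails — the facility's floor area is 950 m², not under 950 m².
All of (b)'s requirements are met (a current Provisional Notice is held; the facility's operating hours per week are 70, less than the 74 limit). But applying paragraphs (f)–(g): (f) is triggered — discharge temperature exceeds 35 °C. (g) is not engaged (the Category 6 Declaration is not current), so (f) stands. (b) is therefore removed.
Exception (c): the coverage ratio is 47%, below the 51% limit; a current Category 2 Certificate is held; a current Tier E Certificate is held — every condition holds. Considering the limiting provisions: (h) applies (the reference index is 123, below the 130 limit), but is itself disapplied by (i): (i) applies — a current Provisional Clearance is held. (j) would limit (i) — aggregate throughput is 8,150 units, below the 8,260 units limit — but (k) sets (j) aside: (k) applies — the compliance score is 27 points, meeting the 27 points threshold. (l) operates (the plant is within 200 m of a designated waterway), but is overridden by (m): (m) is engaged — a current Class D Exemption Letter is held. (c) remains available.
All of (d)'s requirements are met (the qualifying period is 315 days, below the 335 days limit; assessed value is $140,000, less than the $172,500 limit; a current Tier C Exemption Letter is held). But applying paragraph (n): (n) operates — the registered capacity is 1,240 units, below the 1,510 units limit. So (d) is unavailable.
Exception (e) fails — average daily discharge volume is 290 litres, not less than 270 litres.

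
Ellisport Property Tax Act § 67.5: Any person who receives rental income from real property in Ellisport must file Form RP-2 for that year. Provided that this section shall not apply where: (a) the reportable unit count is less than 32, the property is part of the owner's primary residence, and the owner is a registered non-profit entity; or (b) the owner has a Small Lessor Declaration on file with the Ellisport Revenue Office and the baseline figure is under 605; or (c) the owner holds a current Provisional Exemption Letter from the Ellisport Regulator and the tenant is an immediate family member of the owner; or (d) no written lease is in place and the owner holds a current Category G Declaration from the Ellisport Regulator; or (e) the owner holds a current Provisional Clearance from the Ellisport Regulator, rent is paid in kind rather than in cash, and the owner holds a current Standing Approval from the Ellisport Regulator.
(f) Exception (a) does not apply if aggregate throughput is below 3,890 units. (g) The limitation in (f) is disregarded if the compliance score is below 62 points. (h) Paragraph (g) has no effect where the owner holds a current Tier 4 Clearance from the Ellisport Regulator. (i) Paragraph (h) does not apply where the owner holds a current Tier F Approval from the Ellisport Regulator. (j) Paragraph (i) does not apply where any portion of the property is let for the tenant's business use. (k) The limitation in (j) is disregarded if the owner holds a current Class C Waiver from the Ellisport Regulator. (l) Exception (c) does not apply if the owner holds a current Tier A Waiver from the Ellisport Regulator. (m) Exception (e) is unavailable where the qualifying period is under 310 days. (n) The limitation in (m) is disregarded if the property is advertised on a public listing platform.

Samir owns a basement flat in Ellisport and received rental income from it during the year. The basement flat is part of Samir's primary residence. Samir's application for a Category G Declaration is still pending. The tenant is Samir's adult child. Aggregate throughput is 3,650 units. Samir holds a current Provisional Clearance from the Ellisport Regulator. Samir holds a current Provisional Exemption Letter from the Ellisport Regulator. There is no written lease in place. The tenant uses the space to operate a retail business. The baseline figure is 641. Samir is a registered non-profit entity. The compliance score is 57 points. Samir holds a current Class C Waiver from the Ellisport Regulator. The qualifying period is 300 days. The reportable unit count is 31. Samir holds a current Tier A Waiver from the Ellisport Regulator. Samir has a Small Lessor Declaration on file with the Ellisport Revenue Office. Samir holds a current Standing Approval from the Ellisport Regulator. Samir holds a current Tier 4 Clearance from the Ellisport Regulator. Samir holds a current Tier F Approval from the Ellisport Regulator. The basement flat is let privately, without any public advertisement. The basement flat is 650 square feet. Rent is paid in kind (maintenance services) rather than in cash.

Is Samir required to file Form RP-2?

Exception (a): the reportable unit count is 31, less than the 32 limit; the basement flat is part of the primary residence; Samir is a registered non-profit — every condition holds. As to paragraphs (f)–(k): (f) operates (aggregate throughput is 3,650 units, below the 3,890 units limit), but is displaced by (g): (g) is triggered — the compliance score is 57 points, below the 62 points limit. (h) is engaged (a current Tier 4 Clearance is held), but yields to (i): (i) operates against (h): a current Tier F Approval is held. (j) applies (the space is let for business use), but is overridden by (k): (k) operates — a current Class C Waiver is held. (a) remains available.
Exception (b) requires that the baseline figure is under 605; but the baseline figure is 641, not under 605, so (b) is unavailable.
Exception (c)'s conditions are all satisfied: a current Provisional Exemption Letter is held; the tenant is an immediate family member. But: (l) operates against (c): a current Tier A Waiver is held. Exception (c) does not apply.
Exception (d) does not apply: there is no Category G Declaration in force.
Exception (e) is satisfied on its face — a current Provisional Clearance is held; rent is paid in kind; a current Standing Approval is held. Turning to paragraphs (m)–(n): (m) applies — the qualifying period is 300 days, under the 310 days limit. (n), which would lift (m), is not engaged — the property is let privately without advertisement. Exception (e) does not apply.

No — exception (a) applies; Samir is not required to file Form RP-2.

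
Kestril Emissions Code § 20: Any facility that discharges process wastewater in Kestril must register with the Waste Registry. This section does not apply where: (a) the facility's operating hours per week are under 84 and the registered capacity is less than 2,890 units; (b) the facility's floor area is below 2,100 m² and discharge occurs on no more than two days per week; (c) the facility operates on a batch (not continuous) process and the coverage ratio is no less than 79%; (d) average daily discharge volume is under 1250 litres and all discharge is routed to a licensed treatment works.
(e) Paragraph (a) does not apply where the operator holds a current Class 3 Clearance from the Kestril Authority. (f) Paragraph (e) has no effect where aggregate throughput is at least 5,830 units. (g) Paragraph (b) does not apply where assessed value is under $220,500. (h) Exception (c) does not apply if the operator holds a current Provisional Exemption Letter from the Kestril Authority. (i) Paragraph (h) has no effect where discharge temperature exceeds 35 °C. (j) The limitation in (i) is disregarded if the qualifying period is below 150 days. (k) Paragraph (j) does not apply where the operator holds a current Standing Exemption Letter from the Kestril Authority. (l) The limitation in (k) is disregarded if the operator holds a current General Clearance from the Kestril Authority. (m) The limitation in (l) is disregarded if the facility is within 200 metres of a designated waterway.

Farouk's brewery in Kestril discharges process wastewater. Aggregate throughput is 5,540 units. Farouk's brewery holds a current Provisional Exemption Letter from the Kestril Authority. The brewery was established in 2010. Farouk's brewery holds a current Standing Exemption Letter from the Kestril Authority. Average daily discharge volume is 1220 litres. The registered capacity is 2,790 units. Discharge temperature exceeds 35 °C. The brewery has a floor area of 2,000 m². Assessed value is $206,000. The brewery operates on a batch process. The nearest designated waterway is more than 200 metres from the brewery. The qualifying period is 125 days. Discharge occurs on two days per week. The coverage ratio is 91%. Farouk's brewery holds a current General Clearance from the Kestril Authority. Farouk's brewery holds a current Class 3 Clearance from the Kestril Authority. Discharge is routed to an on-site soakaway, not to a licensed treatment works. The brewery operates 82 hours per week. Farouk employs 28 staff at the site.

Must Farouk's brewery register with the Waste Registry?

Exception (a) is satisfied on its face — the facility's operating hours per week are 82, under the 84 limit; the registered capacity is 2,790 units, less than the 2,890 units limit. However, paragraphs (e)–(f) must be considered: (e) is engaged — a current Class 3 Clearance is held. (f), which would lift (e), is not triggered — aggregate throughput is 5,540 units, short of 5,830 units. (a) is therefore removed.
Exception (b) is satisfied on its face — the facility's floor area is 2,000 m², below the 2,100 m² limit; discharge occurs on no more than two days per week. However, paragraph (g) must be considered: (g) operates against (b): assessed value is $206,000, under the $220,500 limit. So (b) is unavailable.
Exception (c): the facility operates on a batch process; the coverage ratio is 91%, meeting the 79% threshold — every condition holds. But applying paragraphs (h)–(m): (h) is triggered — a current Provisional Exemption Letter is held. (i) is triggered (discharge temperature exceeds 35 °C), but is itself disapplied by (j): (j) is triggered — the qualifying period is 125 days, below the 150 days limit. (k) applies (a current Standing Exemption Letter is held), but is overridden by (l): (l) applies — a current General Clearance is held. (m) does not operate here (the brewery is more than 200 m from any designated waterway), so (l) stands. So (c) is unavailable.
Exception (d) requires that all discharge is routed to a licensed treatment works; but discharge is not routed to a licensed treatment works, so (d) is unavailable.
No exception is made out. Farouk's brewery falls within the general rule.

Yes — Farouk's brewery must register with the Waste Registry.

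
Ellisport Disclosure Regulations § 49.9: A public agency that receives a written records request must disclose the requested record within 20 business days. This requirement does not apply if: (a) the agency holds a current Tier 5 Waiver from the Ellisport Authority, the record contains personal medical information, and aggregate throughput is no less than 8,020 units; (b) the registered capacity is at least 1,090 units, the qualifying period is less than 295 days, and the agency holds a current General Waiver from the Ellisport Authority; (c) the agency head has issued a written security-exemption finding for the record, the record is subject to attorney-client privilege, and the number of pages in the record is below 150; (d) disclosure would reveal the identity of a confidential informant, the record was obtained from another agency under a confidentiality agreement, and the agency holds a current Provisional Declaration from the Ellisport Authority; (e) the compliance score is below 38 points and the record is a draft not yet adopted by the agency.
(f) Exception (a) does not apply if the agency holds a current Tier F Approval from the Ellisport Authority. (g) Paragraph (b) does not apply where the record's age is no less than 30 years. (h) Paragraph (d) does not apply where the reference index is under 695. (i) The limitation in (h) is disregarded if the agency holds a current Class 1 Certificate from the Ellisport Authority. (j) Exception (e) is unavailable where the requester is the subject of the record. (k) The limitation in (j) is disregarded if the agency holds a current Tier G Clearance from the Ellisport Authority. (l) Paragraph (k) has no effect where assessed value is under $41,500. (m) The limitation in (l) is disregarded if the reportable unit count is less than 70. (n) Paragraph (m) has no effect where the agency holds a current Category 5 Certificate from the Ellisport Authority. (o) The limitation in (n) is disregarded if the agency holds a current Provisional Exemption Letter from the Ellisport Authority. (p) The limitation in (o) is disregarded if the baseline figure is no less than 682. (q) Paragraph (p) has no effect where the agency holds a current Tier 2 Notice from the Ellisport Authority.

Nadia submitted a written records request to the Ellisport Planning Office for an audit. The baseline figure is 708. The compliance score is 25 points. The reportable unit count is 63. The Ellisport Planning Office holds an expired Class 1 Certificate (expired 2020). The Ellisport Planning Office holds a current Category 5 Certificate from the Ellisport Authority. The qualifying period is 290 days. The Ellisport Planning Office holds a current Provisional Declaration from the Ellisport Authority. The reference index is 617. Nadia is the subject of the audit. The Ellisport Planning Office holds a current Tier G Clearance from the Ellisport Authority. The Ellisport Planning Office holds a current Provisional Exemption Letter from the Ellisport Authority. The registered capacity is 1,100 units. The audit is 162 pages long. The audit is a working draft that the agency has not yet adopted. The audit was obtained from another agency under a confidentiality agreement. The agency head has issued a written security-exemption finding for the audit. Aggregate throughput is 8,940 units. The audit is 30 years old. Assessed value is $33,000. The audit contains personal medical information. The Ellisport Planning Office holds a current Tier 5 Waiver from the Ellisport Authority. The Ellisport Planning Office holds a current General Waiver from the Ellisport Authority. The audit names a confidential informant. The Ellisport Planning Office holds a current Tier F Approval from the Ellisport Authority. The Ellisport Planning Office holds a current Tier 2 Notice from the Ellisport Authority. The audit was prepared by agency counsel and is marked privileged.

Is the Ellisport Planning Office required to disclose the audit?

Exception (a) is satisfied on its face — a current Tier 5 Waiver is held; the audit contains personal medical information; aggregate throughput is 8,940 units, meeting the 8,020 units threshold. However, paragraph (f) must be considered: (f) applies — a current Tier F Approval is held. So (a) is unavailable.
Exception (b) is satisfied on its face — the registered capacity is 1,100 units, meeting the 1,090 units threshold; the qualifying period is 290 days, less than the 295 days limit; a current General Waiver is held. However, paragraph (g) must be considered: (g) is triggered — the record's age is 30 years, meeting the 30 years threshold. So (b) is unavailable.
Exception (c) requires that the number of pages in the record is below 150; but the number of pages in the record is 162, not below 150, so (c) is unavailable.
Exception (d)'s conditions are all satisfied: the audit names a confidential informant; the audit was obtained under a confidentiality agreement; a current Provisional Declaration is held. Turning to paragraphs (h)–(i): (h) is triggered — the reference index is 617, under the 695 limit. (i) is not engaged (no current Class 1 Certificate is held), so (h) stands. So (d) is unavailable.
All of (e)'s requirements are met (the compliance score is 25 points, below the 38 points limit; the audit is an unadopted draft). As to paragraphs (j)–(q): (j) is engaged (Nadia is the subject of the audit), but is overridden by (k): (k) operates against (j): a current Tier G Clearance is held. (l) operates (assessed value is $33,000, under the $41,500 limit), but yields to (m): (m) operates against (l): the reportable unit count is 63, less than the 70 limit. (n) applies (a current Category 5 Certificate is held), but yields to (o): (o) operates against (n): a current Provisional Exemption Letter is held. (p) operates (the baseline figure is 708, meeting the 682 threshold), but yields to (q): (q) operates against (p): a current Tier 2 Notice is held. So (e) applies.

No — exception (e) applies; the Ellisport Planning Office is not required to disclose the audit.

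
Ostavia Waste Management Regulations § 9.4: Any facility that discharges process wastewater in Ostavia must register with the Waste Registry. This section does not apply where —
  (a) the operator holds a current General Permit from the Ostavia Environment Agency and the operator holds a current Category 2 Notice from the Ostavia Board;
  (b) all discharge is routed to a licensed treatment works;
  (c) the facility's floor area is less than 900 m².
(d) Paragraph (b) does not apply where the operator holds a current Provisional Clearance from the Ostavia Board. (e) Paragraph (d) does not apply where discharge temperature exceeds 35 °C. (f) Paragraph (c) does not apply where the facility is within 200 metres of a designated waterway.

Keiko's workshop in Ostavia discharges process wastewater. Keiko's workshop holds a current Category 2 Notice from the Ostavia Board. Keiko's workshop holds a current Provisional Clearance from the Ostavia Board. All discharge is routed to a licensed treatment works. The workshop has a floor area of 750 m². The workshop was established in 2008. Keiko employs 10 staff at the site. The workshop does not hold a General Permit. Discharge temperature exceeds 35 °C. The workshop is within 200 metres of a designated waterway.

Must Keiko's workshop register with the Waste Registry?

No — exception (b) applies; Keiko's workshop is not required to register with the Waste Registry.

Exception (a) does not apply: no General Permit is held.
Exception (b)'s conditions are all satisfied: discharge is routed to a licensed treatment works. Considering the limiting provisions: (d) is triggered (a current Provisional Clearance is held), but is overridden by (e): (e) is triggered — discharge temperature exceeds 35 °C. Exception (b) stands.
Exception (c) is satisfied on its face — the facility's floor area is 750 m², less than the 900 m² limit. However, paragraph (f) must be considered: (f) is triggered — the workshop is within 200 m of a designated waterway. So (c) is unavailable.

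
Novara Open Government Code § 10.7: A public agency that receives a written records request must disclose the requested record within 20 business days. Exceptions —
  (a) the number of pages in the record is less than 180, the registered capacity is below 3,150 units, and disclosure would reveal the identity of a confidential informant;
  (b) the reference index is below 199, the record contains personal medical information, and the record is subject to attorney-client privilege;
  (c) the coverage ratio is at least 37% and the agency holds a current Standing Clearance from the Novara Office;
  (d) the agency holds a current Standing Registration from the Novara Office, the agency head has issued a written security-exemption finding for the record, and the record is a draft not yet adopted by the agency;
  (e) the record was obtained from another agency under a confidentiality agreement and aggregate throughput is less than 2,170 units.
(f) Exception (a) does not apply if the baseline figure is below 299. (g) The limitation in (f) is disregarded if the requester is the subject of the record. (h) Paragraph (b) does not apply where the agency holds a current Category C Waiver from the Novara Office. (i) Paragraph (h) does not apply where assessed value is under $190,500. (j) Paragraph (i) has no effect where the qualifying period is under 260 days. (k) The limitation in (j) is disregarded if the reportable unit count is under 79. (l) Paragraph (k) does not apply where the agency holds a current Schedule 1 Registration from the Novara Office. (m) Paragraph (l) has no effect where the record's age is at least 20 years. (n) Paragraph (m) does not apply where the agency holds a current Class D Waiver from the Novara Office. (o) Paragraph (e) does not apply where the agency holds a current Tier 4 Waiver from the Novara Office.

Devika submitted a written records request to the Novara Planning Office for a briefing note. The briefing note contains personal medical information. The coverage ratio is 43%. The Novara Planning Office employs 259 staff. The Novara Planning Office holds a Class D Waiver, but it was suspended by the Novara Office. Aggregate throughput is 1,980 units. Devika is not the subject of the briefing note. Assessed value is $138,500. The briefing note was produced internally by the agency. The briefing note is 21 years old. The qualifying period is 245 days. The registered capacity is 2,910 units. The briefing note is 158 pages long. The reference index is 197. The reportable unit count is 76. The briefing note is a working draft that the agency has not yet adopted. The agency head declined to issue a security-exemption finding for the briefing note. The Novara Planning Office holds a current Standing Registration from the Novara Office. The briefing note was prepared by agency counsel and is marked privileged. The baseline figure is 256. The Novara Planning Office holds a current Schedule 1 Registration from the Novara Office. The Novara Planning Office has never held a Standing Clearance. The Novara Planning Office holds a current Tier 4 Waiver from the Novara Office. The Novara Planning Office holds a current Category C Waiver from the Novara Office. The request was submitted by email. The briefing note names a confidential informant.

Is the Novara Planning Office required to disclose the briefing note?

Exception (a) is satisfied on its face — the number of pages in the record is 158, less than the 180 limit; the registered capacity is 2,910 units, below the 3,150 units limit; the briefing note names a confidential informant. However, paragraphs (f)–(g) must be considered: (f) operates — the baseline figure is 256, below the 299 limit. (g), which would lift (f), is not engaged — Devika is not the subject of the briefing note. So (a) is unavailable.
All of (b)'s requirements are met (the reference index is 197, below the 199 limit; the briefing note contains personal medical information; the briefing note is privileged). Considering the limiting provisions: (h) is engaged (a current Category C Waiver is held), but yields to (i): (i) is engaged — assessed value is $138,500, under the $190,500 limit. (j) would limit (i) — the qualifying period is 245 days, under the 260 days limit — but (k) sets (j) aside: (k) operates against (j): the reportable unit count is 76, under the 79 limit. (l) is engaged (a current Schedule 1 Registration is held), but is displaced by (m): (m) operates — the record's age is 21 years, meeting the 20 years threshold. (n) is not triggered (no current Class D Waiver is held), so (m) stands. Exception (b) stands.
Exception (c) requires that the agency holds a current Standing Clearance from the Novara Office; but there is no Standing Clearance in force, so (c) is unavailable.
Exception (d) fails — the agency head declined to issue a security-exemption finding.
Exception (e) fails — the briefing note was produced internally.

No — exception (b) applies; the Novara Planning Office is not required to disclose the briefing note.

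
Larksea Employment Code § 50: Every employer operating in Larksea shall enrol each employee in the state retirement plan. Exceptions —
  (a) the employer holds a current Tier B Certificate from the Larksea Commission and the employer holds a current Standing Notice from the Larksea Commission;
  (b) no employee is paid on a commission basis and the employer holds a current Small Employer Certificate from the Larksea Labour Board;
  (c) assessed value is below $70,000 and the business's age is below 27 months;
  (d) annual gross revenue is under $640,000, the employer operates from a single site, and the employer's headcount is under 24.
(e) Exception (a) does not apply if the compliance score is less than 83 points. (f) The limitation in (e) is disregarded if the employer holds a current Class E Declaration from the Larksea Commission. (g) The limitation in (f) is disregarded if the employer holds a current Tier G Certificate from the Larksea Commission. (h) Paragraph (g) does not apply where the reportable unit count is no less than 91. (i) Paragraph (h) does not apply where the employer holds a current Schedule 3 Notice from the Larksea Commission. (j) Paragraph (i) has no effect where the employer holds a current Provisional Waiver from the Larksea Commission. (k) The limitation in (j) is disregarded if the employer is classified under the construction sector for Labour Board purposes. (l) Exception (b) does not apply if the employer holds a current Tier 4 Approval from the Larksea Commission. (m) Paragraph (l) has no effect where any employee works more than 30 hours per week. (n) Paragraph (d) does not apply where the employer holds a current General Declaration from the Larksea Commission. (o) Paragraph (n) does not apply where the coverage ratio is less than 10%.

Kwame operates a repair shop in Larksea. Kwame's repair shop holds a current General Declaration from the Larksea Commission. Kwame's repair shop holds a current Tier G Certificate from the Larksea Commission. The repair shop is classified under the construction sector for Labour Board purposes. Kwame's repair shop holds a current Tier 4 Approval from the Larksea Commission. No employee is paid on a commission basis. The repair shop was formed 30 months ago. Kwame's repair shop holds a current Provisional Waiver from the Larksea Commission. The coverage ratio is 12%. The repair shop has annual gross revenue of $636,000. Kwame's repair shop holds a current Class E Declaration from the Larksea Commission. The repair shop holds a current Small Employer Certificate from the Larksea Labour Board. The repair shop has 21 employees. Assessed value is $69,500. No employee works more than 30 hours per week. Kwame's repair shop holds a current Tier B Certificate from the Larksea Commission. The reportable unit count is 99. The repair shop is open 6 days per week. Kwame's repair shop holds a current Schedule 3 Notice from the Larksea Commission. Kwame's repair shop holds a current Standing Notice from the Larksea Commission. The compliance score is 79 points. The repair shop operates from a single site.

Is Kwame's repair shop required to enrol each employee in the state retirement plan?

All of (a)'s requirements are met (a current Tier B Certificate is held; a current Standing Notice is held). But applying paragraphs (e)–(k): (e) operates against (a): the compliance score is 79 points, less than the 83 points limit. (f) applies (a current Class E Declaration is held), but is set aside by (g): (g) applies — a current Tier G Certificate is held. (h) is triggered (the reportable unit count is 99, meeting the 91 threshold), but is displaced by (i): (i) operates against (h): a current Schedule 3 Notice is held. (j) would limit (i) — a current Provisional Waiver is held — but (k) sets (j) aside: (k) operates — the repair shop is classified under the construction sector. So (a) is unavailable.
All of (b)'s requirements are met (no employee is paid on commission; a current Small Employer Certificate is held). But: (l) operates against (b): a current Tier 4 Approval is held. (m), which would lift (l), is inapplicable — no employee exceeds 30 hours/week. Exception (b) does not apply.
Exception (c) fails — the business's age is 30 months, not below 27 months.
Exception (d): annual gross revenue is $636,000, under the $640,000 limit; the employer operates from a single site; the employer's headcount is 21, under the 24 limit — every condition holds. But applying paragraphs (n)–(o): (n) operates against (d): a current General Declaration is held. (o), which would lift (n), is not engaged — the coverage ratio is 12%, not less than 10%. So (d) is unavailable.
Every exception is unavailable, so the rule governs.

Yes — Kwame's repair shop must enrol each employee in the state retirement plan.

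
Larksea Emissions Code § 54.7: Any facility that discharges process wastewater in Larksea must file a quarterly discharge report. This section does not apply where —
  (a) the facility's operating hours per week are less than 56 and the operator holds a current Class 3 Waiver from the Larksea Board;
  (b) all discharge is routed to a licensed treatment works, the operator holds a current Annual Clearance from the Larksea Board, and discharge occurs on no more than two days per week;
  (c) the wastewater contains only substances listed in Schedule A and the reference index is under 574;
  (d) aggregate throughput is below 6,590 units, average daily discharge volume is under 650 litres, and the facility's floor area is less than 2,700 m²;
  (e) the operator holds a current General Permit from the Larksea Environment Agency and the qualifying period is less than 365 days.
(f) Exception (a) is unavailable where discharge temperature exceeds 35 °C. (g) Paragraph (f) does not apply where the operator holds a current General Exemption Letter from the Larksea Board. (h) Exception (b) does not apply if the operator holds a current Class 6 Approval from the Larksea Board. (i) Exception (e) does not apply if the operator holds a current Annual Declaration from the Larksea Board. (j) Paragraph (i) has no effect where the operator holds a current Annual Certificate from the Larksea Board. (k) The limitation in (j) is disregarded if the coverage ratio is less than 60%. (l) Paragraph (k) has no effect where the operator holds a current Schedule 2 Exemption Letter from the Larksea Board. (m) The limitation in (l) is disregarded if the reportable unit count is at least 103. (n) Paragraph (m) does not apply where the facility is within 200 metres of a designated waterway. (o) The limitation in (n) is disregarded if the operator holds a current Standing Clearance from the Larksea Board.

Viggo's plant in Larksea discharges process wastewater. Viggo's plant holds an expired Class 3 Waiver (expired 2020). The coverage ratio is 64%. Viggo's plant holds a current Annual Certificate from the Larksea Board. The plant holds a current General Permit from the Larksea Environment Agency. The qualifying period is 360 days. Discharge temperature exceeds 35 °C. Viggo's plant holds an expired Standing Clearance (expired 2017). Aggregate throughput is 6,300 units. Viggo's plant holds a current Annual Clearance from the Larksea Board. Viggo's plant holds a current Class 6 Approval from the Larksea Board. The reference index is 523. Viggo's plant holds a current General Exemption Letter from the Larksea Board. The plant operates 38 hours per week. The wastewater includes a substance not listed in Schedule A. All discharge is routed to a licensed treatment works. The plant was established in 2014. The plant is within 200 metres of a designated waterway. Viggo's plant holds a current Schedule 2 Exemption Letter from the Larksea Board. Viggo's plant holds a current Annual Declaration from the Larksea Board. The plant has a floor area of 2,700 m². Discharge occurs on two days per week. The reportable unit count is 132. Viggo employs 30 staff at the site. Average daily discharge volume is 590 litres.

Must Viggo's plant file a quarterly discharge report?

No — exception (e) applies; Viggo's plant is not required to file a quarterly discharge report.

Exception (a) requires that the operator holds a current Class 3 Waiver from the Larksea Board; but the Class 3 Waiver is not current, so (a) is unavailable.
Exception (b): discharge is routed to a licensed treatment works; a current Annual Clearance is held; discharge occurs on no more than two days per week — every condition holds. But: (h) operates against (b): a current Class 6 Approval is held. Exception (b) does not apply.
Exception (c) fails — the wastewater includes a non-Schedule-A substance.
Exception (d) requires that the facility's floor area is less than 2,700 m²; but the facility's floor area is 2,700 m², not less than 2,700 m², so (d) is unavailable.
Exception (e): a current General Permit is held; the qualifying period is 360 days, less than the 365 days limit — every condition holds. As to paragraphs (i)–(o): (i) is engaged (a current Annual Declaration is held), but is itself disapplied by (j): (j) is triggered — a current Annual Certificate is held. (k), which would lift (j), is inapplicable — the coverage ratio is 64%, not less than 60%. So (e) applies.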